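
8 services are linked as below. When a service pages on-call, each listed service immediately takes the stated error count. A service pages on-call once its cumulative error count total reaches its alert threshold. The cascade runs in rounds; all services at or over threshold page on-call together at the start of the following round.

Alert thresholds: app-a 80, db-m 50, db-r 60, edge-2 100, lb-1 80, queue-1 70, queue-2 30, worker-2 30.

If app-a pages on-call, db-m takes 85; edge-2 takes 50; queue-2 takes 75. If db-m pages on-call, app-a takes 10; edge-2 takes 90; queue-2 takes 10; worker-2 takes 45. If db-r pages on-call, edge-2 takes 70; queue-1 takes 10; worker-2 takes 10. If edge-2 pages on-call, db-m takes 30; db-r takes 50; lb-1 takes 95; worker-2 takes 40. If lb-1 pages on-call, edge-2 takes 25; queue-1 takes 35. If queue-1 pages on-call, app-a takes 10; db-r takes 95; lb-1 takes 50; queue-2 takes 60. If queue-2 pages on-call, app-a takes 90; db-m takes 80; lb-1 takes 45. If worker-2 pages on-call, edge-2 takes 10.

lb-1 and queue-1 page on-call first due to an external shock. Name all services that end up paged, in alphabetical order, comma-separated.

Round 1 — lb-1, queue-1 page on-call (initial).
  app-a: +10 → 10 < 80
  db-r: +95 → 95 ≥ 60
  edge-2: +25 → 25 < 100
  queue-2: +60 → 60 ≥ 30
Round 2 — db-r, queue-2 page on-call.
  app-a: +90 → 100 ≥ 80
  db-m: +80 → 80 ≥ 50
  edge-2: +70 → 95 < 100
  worker-2: +10 → 10 < 30
Round 3 — app-a, db-m page on-call.
  edge-2: +50+90 → 235 ≥ 100
  worker-2: +45 → 55 ≥ 30
Round 4 — edge-2, worker-2 page on-call.
No further pages.

app-a, db-m, db-r, edge-2, lb-1, queue-1, queue-2, worker-2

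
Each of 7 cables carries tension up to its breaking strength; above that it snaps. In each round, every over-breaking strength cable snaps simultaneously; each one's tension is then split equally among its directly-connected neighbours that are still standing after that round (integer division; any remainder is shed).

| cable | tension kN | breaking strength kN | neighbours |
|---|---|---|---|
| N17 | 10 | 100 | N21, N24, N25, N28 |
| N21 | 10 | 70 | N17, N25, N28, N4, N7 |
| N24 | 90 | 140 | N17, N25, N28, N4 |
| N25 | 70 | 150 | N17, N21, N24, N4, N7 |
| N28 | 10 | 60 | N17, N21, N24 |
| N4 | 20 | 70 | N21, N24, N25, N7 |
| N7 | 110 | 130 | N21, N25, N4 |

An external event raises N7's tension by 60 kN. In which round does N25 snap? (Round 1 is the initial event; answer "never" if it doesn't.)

3

Round 1 — N7 at 170 > 130. N7 snaps.
  N7 sheds 170 kN to N21, N25, N4: 56 each (2 lost).
    N21: 10+56 = 66 ≤ 70
    N25: 70+56 = 126 ≤ 150
    N4: 20+56 = 76 > 70
Round 2 — N4 snaps.
  N4 sheds 76 kN to N21, N24, N25: 25 each (1 lost).
    N21: 66+25 = 91 > 70
    N24: 90+25 = 115 ≤ 140
    N25: 126+25 = 151 > 150
Round 3 — N21, N25 snap.
  N21 sheds 91 kN to N17, N28: 45 each (1 lost).
    N17: 10+45 = 55 ≤ 100
    N28: 10+45 = 55 ≤ 60
  N25 sheds 151 kN to N17, N24: 75 each (1 lost).
    N17: 55+75 = 130 > 100
    N24: 115+75 = 190 > 140
Round 4 — N17, N24 snap.
  N17 sheds 130 kN to N28: 130 each.
    N28: 55+130 = 185 > 60
  N24 sheds 190 kN to N28: 190 each.
    N28: 185+190 = 375 > 60
Round 5 — N28 snaps.
  N28 sheds 375 kN: no online neighbours, lost.
No further breaks.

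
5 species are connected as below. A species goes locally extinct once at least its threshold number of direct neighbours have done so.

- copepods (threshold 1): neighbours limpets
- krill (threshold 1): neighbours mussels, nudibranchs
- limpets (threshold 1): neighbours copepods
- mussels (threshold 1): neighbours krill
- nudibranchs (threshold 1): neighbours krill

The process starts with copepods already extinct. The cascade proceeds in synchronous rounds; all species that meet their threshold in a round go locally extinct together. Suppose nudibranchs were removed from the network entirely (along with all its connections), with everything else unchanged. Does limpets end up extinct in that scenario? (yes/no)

With nudibranchs removed:
Round 1 — copepods goes locally extinct (initial).
Round 2 — checking thresholds:
  limpets: 1 of 1 neighbours ≥ 1, goes locally extinct.
Round 3 — no new extinctions; cascade stops.

yes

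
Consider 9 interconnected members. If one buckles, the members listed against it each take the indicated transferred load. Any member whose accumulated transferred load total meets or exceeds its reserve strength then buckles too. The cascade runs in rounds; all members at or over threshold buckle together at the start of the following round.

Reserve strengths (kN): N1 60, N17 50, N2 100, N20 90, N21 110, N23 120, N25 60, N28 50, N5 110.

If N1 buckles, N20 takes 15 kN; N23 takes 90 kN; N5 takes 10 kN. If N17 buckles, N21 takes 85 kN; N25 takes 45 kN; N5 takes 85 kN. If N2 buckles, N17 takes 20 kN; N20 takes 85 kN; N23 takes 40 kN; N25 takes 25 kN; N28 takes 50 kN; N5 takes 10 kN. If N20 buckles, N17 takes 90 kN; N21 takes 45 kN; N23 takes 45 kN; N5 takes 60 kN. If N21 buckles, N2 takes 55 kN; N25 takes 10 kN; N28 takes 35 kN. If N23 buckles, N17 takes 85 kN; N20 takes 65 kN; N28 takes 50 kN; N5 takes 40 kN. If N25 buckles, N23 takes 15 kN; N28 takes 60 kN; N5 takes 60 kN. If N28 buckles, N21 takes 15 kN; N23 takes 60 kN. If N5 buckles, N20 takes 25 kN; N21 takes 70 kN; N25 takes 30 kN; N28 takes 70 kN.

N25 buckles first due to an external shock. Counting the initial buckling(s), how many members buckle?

Round 1 — N25 buckles (initial).
  N23: +15 → 15 < 120
  N28: +60 → 60 ≥ 50
  N5: +60 → 60 < 110
Round 2 — N28 buckles.
  N21: +15 → 15 < 110
  N23: +60 → 75 < 120
No further bucklings.

2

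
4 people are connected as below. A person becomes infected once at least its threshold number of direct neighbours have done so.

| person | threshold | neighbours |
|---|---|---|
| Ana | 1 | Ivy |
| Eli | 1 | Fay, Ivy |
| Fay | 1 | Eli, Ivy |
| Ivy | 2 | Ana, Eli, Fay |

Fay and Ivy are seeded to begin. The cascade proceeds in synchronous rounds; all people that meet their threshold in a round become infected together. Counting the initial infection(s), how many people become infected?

Round 1 — Fay, Ivy become infected (initial).
Round 2 — checking thresholds:
  Ana: 1 of 1 neighbours ≥ 1, becomes infected.
  Eli: 2 of 2 neighbours ≥ 1, becomes infected.
Round 3 — no new infections; cascade stops.

4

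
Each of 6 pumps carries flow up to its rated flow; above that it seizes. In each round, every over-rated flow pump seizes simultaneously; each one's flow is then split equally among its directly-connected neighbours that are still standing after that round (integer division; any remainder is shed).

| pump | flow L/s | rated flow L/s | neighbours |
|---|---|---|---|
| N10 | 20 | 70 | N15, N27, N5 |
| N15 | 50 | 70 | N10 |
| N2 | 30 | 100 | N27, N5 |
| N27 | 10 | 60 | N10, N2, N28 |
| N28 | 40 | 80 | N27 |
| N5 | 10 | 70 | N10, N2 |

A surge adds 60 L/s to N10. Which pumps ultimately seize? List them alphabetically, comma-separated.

Round 1 — N10 at 80 > 70. N10 seizes.
  N10 sheds 80 L/s to N15, N27, N5: 26 each (2 lost).
    N15: 50+26 = 76 > 70
    N27: 10+26 = 36 ≤ 60
    N5: 10+26 = 36 ≤ 70
Round 2 — N15 seizes.
  N15 sheds 76 L/s: no online neighbours, lost.
No further seizures.

N10, N15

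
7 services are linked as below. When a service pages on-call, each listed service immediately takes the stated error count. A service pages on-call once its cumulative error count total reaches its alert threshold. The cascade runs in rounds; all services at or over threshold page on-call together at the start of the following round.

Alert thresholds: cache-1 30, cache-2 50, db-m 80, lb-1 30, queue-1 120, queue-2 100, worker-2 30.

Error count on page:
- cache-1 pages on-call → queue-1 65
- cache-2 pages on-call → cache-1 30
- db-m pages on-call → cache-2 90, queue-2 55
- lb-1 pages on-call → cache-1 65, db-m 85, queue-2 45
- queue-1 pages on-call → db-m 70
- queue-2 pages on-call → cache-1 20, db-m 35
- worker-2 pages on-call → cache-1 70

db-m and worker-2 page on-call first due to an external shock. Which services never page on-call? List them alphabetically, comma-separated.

lb-1, queue-1, queue-2

Round 1 — db-m, worker-2 page on-call (initial).
  cache-1: +70 → 70 ≥ 30
  cache-2: +90 → 90 ≥ 50
  queue-2: +55 → 55 < 100
Round 2 — cache-1, cache-2 page on-call.
  queue-1: +65 → 65 < 120
No further pages.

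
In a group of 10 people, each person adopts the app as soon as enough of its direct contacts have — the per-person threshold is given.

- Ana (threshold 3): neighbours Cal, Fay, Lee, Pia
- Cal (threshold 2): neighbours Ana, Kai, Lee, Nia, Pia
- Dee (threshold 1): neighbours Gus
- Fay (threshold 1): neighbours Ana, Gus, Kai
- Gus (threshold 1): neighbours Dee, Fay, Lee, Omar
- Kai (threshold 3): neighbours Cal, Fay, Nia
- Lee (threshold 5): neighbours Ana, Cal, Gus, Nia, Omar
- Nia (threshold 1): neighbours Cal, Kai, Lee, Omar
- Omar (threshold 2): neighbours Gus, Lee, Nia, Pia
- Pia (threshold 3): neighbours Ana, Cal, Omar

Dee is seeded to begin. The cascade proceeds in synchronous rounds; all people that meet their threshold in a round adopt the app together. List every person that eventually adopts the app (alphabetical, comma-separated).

Round 1 — Dee adopts the app (initial).
Round 2 — checking thresholds:
  Gus: 1 of 4 neighbours ≥ 1, adopts the app.
Round 3 — checking thresholds:
  Fay: 1 of 3 neighbours ≥ 1, adopts the app.
  Lee: 1 of 5 neighbours < 5, holds.
  Omar: 1 of 4 neighbours < 2, holds.
Round 4 — no new adoptions; cascade stops.

Dee, Fay, Gus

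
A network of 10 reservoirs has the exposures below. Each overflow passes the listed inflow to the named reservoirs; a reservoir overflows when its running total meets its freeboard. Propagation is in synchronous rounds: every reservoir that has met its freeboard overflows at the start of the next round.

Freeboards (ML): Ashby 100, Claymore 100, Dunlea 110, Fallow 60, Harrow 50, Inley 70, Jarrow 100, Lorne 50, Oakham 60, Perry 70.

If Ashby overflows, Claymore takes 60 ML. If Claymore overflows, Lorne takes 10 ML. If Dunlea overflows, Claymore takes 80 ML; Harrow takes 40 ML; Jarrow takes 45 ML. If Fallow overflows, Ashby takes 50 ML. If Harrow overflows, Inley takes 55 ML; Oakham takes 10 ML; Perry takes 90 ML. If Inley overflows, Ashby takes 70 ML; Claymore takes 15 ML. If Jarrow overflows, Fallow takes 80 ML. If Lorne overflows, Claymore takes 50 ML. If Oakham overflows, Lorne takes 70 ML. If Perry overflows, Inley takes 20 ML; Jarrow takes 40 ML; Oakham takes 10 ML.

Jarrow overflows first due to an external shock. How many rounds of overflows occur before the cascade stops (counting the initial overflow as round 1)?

Round 1 — Jarrow overflows (initial).
  Fallow: +80 → 80 ≥ 60
Round 2 — Fallow overflows.
  Ashby: +50 → 50 < 100
No further overflows.

2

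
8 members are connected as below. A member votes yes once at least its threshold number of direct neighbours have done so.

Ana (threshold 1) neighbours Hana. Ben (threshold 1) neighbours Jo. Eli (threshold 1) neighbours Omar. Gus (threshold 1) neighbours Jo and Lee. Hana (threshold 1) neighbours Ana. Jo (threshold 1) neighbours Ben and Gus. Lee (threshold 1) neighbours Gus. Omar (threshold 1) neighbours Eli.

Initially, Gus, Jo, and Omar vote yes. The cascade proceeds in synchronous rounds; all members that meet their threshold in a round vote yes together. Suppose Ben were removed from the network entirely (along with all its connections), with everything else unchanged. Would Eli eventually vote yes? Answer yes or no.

With Ben removed:
Round 1 — Gus, Jo, Omar vote yes (initial).
Round 2 — checking thresholds:
  Eli: 1 of 1 neighbours ≥ 1, votes yes.
  Lee: 1 of 1 neighbours ≥ 1, votes yes.
Round 3 — no new yes votes; cascade stops.

yes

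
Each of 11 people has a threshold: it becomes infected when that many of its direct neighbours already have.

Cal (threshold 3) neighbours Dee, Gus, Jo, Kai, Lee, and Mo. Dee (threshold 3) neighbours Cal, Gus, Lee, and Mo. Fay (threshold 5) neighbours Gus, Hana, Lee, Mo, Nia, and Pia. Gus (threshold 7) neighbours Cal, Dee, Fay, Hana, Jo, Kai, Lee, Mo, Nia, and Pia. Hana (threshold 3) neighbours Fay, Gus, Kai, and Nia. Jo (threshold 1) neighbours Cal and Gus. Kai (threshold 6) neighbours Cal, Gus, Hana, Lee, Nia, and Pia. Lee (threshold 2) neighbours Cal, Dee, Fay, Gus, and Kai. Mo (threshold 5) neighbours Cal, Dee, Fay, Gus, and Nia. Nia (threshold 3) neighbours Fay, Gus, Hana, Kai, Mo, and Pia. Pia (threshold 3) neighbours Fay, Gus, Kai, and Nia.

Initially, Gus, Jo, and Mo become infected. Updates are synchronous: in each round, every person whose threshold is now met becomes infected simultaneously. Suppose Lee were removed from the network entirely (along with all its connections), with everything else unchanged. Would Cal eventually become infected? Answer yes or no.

yes

With Lee removed:
Round 1 — Gus, Jo, Mo become infected (initial).
Round 2 — checking thresholds:
  Cal: 3 of 5 neighbours ≥ 3, becomes infected.
  Dee: 2 of 3 neighbours < 3, holds.
  Fay: 2 of 5 neighbours < 5, holds.
  Hana: 1 of 4 neighbours < 3, holds.
  Kai: 1 of 5 neighbours < 6, holds.
  Nia: 2 of 6 neighbours < 3, holds.
  Pia: 1 of 4 neighbours < 3, holds.
Round 3 — checking thresholds:
  Dee: 3 of 3 neighbours ≥ 3, becomes infected.
  Fay: 2 of 5 neighbours < 5, holds.
  Hana: 1 of 4 neighbours < 3, holds.
  Kai: 2 of 5 neighbours < 6, holds.
  Nia: 2 of 6 neighbours < 3, holds.
  Pia: 1 of 4 neighbours < 3, holds.
Round 4 — no new infections; cascade stops.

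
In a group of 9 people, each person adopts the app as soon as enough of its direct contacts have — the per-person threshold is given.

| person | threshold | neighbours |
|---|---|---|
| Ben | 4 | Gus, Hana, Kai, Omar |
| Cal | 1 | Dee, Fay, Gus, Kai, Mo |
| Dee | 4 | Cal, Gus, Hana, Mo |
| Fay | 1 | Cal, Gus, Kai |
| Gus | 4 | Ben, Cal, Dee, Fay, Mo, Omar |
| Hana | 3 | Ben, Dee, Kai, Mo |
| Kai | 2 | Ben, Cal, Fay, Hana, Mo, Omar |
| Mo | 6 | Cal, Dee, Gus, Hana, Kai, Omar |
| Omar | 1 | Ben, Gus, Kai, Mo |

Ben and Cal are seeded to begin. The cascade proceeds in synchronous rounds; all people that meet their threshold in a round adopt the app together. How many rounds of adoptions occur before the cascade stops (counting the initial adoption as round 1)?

3

Round 1 — Ben, Cal adopt the app (initial).
Round 2 — checking thresholds:
  Dee: 1 of 4 neighbours < 4, holds.
  Fay: 1 of 3 neighbours ≥ 1, adopts the app.
  Gus: 2 of 6 neighbours < 4, holds.
  Hana: 1 of 4 neighbours < 3, holds.
  Kai: 2 of 6 neighbours ≥ 2, adopts the app.
  Mo: 1 of 6 neighbours < 6, holds.
  Omar: 1 of 4 neighbours ≥ 1, adopts the app.
Round 3 — checking thresholds:
  Dee: 1 of 4 neighbours < 4, holds.
  Gus: 4 of 6 neighbours ≥ 4, adopts the app.
  Hana: 2 of 4 neighbours < 3, holds.
  Mo: 3 of 6 neighbours < 6, holds.
Round 4 — no new adoptions; cascade stops.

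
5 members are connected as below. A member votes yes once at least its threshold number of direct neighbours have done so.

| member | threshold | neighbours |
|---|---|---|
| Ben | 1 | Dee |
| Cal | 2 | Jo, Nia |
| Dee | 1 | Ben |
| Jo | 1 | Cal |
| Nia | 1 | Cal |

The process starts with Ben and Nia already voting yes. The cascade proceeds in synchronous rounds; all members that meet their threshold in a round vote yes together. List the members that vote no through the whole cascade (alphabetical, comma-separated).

Cal, Jo

Round 1 — Ben, Nia vote yes (initial).
Round 2 — checking thresholds:
  Cal: 1 of 2 neighbours < 2, not yet.
  Dee: 1 of 1 neighbours ≥ 1, votes yes.
Round 3 — no new yes votes; cascade stops.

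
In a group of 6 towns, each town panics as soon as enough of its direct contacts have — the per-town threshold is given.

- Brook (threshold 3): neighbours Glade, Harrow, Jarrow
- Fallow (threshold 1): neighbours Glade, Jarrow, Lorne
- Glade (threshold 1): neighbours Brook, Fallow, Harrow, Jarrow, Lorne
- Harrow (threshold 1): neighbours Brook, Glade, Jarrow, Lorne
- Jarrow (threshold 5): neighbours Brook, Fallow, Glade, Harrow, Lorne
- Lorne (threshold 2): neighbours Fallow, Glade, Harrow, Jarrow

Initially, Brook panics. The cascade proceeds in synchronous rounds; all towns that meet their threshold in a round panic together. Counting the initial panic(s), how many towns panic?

Round 1 — Brook panics (initial).
Round 2 — checking thresholds:
  Glade: 1 of 5 neighbours ≥ 1, panics.
  Harrow: 1 of 4 neighbours ≥ 1, panics.
  Jarrow: 1 of 5 neighbours < 5, below threshold.
Round 3 — checking thresholds:
  Fallow: 1 of 3 neighbours ≥ 1, panics.
  Jarrow: 3 of 5 neighbours < 5, below threshold.
  Lorne: 2 of 4 neighbours ≥ 2, panics.
Round 4 — checking thresholds:
  Jarrow: 5 of 5 neighbours ≥ 5, panics.
Round 5 — no new panics; cascade stops.

6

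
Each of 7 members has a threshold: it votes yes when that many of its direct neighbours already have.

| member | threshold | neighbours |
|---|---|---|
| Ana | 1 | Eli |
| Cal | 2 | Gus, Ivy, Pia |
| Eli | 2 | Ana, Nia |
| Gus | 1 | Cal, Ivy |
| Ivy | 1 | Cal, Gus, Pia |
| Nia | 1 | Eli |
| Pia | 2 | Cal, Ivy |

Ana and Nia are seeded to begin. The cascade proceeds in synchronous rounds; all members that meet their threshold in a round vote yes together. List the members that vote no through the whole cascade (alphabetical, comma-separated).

Round 1 — Ana, Nia vote yes (initial).
Round 2 — checking thresholds:
  Eli: 2 of 2 neighbours ≥ 2, votes yes.
Round 3 — no new yes votes; cascade stops.

Cal, Gus, Ivy, Pia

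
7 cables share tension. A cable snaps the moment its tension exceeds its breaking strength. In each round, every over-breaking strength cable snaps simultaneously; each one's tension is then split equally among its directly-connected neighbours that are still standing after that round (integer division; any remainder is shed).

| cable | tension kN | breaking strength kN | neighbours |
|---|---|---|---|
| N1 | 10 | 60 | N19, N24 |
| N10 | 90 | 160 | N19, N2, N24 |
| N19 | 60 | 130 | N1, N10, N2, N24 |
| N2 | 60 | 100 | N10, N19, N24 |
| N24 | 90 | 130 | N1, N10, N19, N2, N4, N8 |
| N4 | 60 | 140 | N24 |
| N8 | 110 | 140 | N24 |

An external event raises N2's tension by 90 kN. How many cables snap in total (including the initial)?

Round 1 — N2 at 150 > 100. N2 snaps.
  N2 sheds 150 kN to N10, N19, N24: 50 each.
    N10: 90+50 = 140 ≤ 160
    N19: 60+50 = 110 ≤ 130
    N24: 90+50 = 140 > 130
Round 2 — N24 snaps.
  N24 sheds 140 kN to N1, N10, N19, N4, N8: 28 each.
    N1: 10+28 = 38 ≤ 60
    N10: 140+28 = 168 > 160
    N19: 110+28 = 138 > 130
    N4: 60+28 = 88 ≤ 140
    N8: 110+28 = 138 ≤ 140
Round 3 — N10, N19 snap.
  N10 sheds 168 kN: no online neighbours, lost.
  N19 sheds 138 kN to N1: 138 each.
    N1: 38+138 = 176 > 60
Round 4 — N1 snaps.
  N1 sheds 176 kN: no online neighbours, lost.
No further breaks.

5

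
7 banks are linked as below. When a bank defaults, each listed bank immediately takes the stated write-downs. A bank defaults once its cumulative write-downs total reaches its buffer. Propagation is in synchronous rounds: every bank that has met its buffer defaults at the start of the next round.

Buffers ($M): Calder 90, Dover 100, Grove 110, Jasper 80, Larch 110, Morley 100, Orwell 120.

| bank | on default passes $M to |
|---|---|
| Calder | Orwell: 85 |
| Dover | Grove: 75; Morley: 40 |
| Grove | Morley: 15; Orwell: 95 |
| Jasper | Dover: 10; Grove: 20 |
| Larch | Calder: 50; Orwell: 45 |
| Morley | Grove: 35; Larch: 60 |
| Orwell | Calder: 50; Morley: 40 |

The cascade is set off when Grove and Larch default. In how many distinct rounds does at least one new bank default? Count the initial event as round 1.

3

Round 1 — Grove, Larch default (initial).
  Calder: +50 → 50 < 90
  Morley: +15 → 15 < 100
  Orwell: +95+45 → 140 ≥ 120
Round 2 — Orwell defaults.
  Calder: +50 → 100 ≥ 90
  Morley: +40 → 55 < 100
Round 3 — Calder defaults.
No further defaults.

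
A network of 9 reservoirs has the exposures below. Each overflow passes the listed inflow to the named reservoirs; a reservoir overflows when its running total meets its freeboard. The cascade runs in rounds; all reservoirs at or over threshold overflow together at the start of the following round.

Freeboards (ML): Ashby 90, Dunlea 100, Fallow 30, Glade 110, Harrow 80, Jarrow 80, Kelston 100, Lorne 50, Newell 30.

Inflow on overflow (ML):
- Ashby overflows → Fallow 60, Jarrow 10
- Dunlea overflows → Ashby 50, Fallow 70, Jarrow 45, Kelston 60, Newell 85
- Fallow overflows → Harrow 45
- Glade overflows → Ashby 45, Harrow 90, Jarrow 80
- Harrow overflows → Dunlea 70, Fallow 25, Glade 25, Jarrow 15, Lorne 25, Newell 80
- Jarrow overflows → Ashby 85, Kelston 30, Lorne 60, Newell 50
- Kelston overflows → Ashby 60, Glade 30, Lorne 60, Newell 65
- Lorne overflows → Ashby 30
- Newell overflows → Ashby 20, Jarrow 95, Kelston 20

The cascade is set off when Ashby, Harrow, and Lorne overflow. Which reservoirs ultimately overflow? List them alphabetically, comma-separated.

Ashby, Fallow, Harrow, Jarrow, Lorne, Newell

Round 1 — Ashby, Harrow, Lorne overflow (initial).
  Dunlea: +70 → 70 < 100
  Fallow: +60+25 → 85 ≥ 30
  Glade: +25 → 25 < 110
  Jarrow: +10+15 → 25 < 80
  Newell: +80 → 80 ≥ 30
Round 2 — Fallow, Newell overflow.
  Jarrow: +95 → 120 ≥ 80
  Kelston: +20 → 20 < 100
Round 3 — Jarrow overflows.
  Kelston: +30 → 50 < 100
No further overflows.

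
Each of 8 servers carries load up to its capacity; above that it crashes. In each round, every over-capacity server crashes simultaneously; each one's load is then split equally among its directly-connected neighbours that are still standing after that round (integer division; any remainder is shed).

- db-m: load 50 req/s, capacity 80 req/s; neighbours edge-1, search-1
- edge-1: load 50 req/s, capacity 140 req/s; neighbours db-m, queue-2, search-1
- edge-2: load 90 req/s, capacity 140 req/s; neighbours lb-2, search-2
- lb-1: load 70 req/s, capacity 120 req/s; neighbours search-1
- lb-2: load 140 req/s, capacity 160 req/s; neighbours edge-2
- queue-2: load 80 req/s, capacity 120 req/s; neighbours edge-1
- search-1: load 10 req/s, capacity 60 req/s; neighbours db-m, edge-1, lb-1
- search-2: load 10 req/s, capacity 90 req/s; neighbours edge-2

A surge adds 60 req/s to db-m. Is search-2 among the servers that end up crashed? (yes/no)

Round 1 — db-m at 110 > 80. db-m crashes.
  db-m sheds 110 req/s to edge-1, search-1: 55 each.
    edge-1: 50+55 = 105 ≤ 140
    search-1: 10+55 = 65 > 60
Round 2 — search-1 crashes.
  search-1 sheds 65 req/s to edge-1, lb-1: 32 each (1 lost).
    edge-1: 105+32 = 137 ≤ 140
    lb-1: 70+32 = 102 ≤ 120
No further crashes.

no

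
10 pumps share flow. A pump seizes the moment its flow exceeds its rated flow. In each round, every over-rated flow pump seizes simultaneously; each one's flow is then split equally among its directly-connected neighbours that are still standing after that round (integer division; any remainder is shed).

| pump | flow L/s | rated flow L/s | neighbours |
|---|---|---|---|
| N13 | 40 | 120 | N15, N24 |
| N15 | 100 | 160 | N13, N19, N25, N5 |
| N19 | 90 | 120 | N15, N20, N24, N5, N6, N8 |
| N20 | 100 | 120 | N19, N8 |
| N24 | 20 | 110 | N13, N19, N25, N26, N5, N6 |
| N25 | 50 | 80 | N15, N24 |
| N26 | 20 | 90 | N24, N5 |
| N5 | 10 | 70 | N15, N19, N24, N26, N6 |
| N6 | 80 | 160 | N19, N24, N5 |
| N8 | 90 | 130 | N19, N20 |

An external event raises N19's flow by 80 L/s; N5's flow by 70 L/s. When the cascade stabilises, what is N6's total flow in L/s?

Round 1 — N19 at 170 > 120; N5 at 80 > 70. N19, N5 seize.
  N19 sheds 170 L/s to N15, N20, N24, N6, N8: 34 each.
    N15: 100+34 = 134 ≤ 160
    N20: 100+34 = 134 > 120
    N24: 20+34 = 54 ≤ 110
    N6: 80+34 = 114 ≤ 160
    N8: 90+34 = 124 ≤ 130
  N5 sheds 80 L/s to N15, N24, N26, N6: 20 each.
    N15: 134+20 = 154 ≤ 160
    N24: 54+20 = 74 ≤ 110
    N26: 20+20 = 40 ≤ 90
    N6: 114+20 = 134 ≤ 160
Round 2 — N20 seizes.
  N20 sheds 134 L/s to N8: 134 each.
    N8: 124+134 = 258 > 130
Round 3 — N8 seizes.
  N8 sheds 258 L/s: no online neighbours, lost.
No further seizures.

134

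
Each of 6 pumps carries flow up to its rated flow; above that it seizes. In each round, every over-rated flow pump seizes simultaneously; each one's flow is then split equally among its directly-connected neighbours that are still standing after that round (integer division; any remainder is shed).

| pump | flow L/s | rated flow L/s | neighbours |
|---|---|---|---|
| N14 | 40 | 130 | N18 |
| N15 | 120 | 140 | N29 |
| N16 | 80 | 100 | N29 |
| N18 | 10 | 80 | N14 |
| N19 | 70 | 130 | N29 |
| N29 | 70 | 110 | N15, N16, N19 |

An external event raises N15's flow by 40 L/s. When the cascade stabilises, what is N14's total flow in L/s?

40

Round 1 — N15 at 160 > 140. N15 seizes.
  N15 sheds 160 L/s to N29: 160 each.
    N29: 70+160 = 230 > 110
Round 2 — N29 seizes.
  N29 sheds 230 L/s to N16, N19: 115 each.
    N16: 80+115 = 195 > 100
    N19: 70+115 = 185 > 130
Round 3 — N16, N19 seize.
  N16 sheds 195 L/s: no online neighbours, lost.
  N19 sheds 185 L/s: no online neighbours, lost.
No further seizures.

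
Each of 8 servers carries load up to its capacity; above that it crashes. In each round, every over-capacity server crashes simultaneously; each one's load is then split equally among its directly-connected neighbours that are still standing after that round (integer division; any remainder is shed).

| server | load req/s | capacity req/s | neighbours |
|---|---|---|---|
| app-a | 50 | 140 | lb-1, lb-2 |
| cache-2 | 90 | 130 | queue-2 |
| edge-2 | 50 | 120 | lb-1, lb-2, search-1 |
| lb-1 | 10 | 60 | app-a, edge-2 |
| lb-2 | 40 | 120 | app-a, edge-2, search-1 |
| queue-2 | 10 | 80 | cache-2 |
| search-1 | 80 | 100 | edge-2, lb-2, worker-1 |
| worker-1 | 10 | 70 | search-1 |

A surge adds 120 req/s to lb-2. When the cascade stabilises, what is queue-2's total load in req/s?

10

Round 1 — lb-2 at 160 > 120. lb-2 crashes.
  lb-2 sheds 160 req/s to app-a, edge-2, search-1: 53 each (1 lost).
    app-a: 50+53 = 103 ≤ 140
    edge-2: 50+53 = 103 ≤ 120
    search-1: 80+53 = 133 > 100
Round 2 — search-1 crashes.
  search-1 sheds 133 req/s to edge-2, worker-1: 66 each (1 lost).
    edge-2: 103+66 = 169 > 120
    worker-1: 10+66 = 76 > 70
Round 3 — edge-2, worker-1 crash.
  edge-2 sheds 169 req/s to lb-1: 169 each.
    lb-1: 10+169 = 179 > 60
  worker-1 sheds 76 req/s: no online neighbours, lost.
Round 4 — lb-1 crashes.
  lb-1 sheds 179 req/s to app-a: 179 each.
    app-a: 103+179 = 282 > 140
Round 5 — app-a crashes.
  app-a sheds 282 req/s: no online neighbours, lost.
No further crashes.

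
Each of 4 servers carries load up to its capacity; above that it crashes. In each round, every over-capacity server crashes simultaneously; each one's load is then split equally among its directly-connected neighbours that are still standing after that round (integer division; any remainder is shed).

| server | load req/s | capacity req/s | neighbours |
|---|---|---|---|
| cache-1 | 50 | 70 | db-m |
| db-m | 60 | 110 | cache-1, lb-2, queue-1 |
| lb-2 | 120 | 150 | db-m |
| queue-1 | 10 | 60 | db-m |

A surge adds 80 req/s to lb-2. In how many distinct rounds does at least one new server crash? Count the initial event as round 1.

3

Round 1 — lb-2 at 200 > 150. lb-2 crashes.
  lb-2 sheds 200 req/s to db-m: 200 each.
    db-m: 60+200 = 260 > 110
Round 2 — db-m crashes.
  db-m sheds 260 req/s to cache-1, queue-1: 130 each.
    cache-1: 50+130 = 180 > 70
    queue-1: 10+130 = 140 > 60
Round 3 — cache-1, queue-1 crash.
  cache-1 sheds 180 req/s: no online neighbours, lost.
  queue-1 sheds 140 req/s: no online neighbours, lost.
No further crashes.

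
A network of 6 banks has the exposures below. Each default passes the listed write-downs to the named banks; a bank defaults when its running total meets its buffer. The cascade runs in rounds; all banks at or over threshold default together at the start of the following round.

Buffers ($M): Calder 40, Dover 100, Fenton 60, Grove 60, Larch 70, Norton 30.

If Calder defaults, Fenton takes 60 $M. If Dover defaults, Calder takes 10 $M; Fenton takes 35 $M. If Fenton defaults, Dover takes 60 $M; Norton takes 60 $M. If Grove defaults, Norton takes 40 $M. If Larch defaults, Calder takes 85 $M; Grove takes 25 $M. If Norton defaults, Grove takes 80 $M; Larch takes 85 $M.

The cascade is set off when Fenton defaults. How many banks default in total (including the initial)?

Round 1 — Fenton defaults (initial).
  Dover: +60 → 60 < 100
  Norton: +60 → 60 ≥ 30
Round 2 — Norton defaults.
  Grove: +80 → 80 ≥ 60
  Larch: +85 → 85 ≥ 70
Round 3 — Grove, Larch default.
  Calder: +85 → 85 ≥ 40
Round 4 — Calder defaults.
No further defaults.

5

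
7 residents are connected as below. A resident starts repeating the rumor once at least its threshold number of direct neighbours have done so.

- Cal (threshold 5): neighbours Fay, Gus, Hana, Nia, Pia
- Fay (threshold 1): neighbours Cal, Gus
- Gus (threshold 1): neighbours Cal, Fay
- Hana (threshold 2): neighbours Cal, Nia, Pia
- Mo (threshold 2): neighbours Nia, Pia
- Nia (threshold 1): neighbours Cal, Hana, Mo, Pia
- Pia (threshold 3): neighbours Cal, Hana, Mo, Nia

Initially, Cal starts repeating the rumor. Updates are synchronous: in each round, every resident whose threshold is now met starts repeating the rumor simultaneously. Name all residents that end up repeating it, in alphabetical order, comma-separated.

Round 1 — Cal starts repeating the rumor (initial).
Round 2 — checking thresholds:
  Fay: 1 of 2 neighbours ≥ 1, starts repeating the rumor.
  Gus: 1 of 2 neighbours ≥ 1, starts repeating the rumor.
  Hana: 1 of 3 neighbours < 2, below threshold.
  Nia: 1 of 4 neighbours ≥ 1, starts repeating the rumor.
  Pia: 1 of 4 neighbours < 3, below threshold.
Round 3 — checking thresholds:
  Hana: 2 of 3 neighbours ≥ 2, starts repeating the rumor.
  Mo: 1 of 2 neighbours < 2, below threshold.
  Pia: 2 of 4 neighbours < 3, below threshold.
Round 4 — checking thresholds:
  Mo: 1 of 2 neighbours < 2, below threshold.
  Pia: 3 of 4 neighbours ≥ 3, starts repeating the rumor.
Round 5 — checking thresholds:
  Mo: 2 of 2 neighbours ≥ 2, starts repeating the rumor.
Round 6 — no new spreads; cascade stops.

Cal, Fay, Gus, Hana, Mo, Nia, Pia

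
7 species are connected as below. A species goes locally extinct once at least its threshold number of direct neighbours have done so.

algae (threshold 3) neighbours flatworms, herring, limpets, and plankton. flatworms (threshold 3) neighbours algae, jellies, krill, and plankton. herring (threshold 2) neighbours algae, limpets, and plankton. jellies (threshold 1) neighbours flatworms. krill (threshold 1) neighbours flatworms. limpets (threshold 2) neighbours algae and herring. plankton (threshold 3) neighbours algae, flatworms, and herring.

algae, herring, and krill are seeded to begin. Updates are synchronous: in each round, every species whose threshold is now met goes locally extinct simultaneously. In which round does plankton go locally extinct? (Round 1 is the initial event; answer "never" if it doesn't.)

Round 1 — algae, herring, krill go locally extinct (initial).
Round 2 — checking thresholds:
  flatworms: 2 of 4 neighbours < 3, not yet.
  limpets: 2 of 2 neighbours ≥ 2, goes locally extinct.
  plankton: 2 of 3 neighbours < 3, not yet.
Round 3 — no new extinctions; cascade stops.

never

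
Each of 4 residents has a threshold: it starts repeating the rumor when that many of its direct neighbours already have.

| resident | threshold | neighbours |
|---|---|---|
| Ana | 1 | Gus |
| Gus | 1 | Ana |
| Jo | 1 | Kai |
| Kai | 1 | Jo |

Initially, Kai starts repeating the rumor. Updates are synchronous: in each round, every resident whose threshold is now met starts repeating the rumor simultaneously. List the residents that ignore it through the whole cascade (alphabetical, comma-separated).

Round 1 — Kai starts repeating the rumor (initial).
Round 2 — checking thresholds:
  Jo: 1 of 1 neighbours ≥ 1, starts repeating the rumor.
Round 3 — no new spreads; cascade stops.

Ana, Gus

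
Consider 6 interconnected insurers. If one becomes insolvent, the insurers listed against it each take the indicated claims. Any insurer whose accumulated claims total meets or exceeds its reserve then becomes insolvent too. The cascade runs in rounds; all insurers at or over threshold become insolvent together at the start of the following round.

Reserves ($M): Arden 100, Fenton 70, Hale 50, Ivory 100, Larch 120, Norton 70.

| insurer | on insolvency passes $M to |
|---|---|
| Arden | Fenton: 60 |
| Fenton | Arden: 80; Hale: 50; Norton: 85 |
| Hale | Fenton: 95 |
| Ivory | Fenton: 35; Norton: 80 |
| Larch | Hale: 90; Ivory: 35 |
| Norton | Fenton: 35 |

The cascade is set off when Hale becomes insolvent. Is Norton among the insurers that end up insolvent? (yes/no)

Round 1 — Hale becomes insolvent (initial).
  Fenton: +95 → 95 ≥ 70
Round 2 — Fenton becomes insolvent.
  Arden: +80 → 80 < 100
  Norton: +85 → 85 ≥ 70
Round 3 — Norton becomes insolvent.
No further insolvencies.

yes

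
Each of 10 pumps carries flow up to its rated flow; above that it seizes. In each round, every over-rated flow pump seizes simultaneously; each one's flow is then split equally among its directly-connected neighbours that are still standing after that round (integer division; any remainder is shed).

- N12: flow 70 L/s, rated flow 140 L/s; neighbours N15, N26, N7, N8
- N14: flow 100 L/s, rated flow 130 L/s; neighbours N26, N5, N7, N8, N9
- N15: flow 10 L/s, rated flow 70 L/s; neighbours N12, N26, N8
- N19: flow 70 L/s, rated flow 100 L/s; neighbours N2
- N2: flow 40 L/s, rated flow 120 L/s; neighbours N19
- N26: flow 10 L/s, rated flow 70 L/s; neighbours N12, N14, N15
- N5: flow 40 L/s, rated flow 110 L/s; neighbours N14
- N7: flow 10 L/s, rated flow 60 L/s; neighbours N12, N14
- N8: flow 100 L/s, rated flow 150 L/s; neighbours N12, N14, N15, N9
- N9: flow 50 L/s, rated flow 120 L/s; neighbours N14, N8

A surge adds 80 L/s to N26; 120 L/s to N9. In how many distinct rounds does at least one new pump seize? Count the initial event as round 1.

Round 1 — N26 at 90 > 70; N9 at 170 > 120. N26, N9 seize.
  N26 sheds 90 L/s to N12, N14, N15: 30 each.
    N12: 70+30 = 100 ≤ 140
    N14: 100+30 = 130 ≤ 130
    N15: 10+30 = 40 ≤ 70
  N9 sheds 170 L/s to N14, N8: 85 each.
    N14: 130+85 = 215 > 130
    N8: 100+85 = 185 > 150
Round 2 — N14, N8 seize.
  N14 sheds 215 L/s to N5, N7: 107 each (1 lost).
    N5: 40+107 = 147 > 110
    N7: 10+107 = 117 > 60
  N8 sheds 185 L/s to N12, N15: 92 each (1 lost).
    N12: 100+92 = 192 > 140
    N15: 40+92 = 132 > 70
Round 3 — N12, N15, N5, N7 seize.
  N12 sheds 192 L/s: no online neighbours, lost.
  N15 sheds 132 L/s: no online neighbours, lost.
  N5 sheds 147 L/s: no online neighbours, lost.
  N7 sheds 117 L/s: no online neighbours, lost.
No further seizures.

3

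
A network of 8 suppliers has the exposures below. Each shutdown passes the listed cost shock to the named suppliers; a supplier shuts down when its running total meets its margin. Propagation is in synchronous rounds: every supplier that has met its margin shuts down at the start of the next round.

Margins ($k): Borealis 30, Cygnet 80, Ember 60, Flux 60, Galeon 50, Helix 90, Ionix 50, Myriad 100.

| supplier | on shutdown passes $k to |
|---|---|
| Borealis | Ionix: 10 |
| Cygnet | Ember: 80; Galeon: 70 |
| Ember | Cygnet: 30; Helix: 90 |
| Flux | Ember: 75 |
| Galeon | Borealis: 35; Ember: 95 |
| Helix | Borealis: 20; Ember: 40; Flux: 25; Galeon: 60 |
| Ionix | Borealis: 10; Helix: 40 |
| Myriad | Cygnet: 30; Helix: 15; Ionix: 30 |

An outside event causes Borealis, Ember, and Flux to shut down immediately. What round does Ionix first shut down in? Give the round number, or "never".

Round 1 — Borealis, Ember, Flux shut down (initial).
  Cygnet: +30 → 30 < 80
  Helix: +90 → 90 ≥ 90
  Ionix: +10 → 10 < 50
Round 2 — Helix shuts down.
  Galeon: +60 → 60 ≥ 50
Round 3 — Galeon shuts down.
No further shutdowns.

never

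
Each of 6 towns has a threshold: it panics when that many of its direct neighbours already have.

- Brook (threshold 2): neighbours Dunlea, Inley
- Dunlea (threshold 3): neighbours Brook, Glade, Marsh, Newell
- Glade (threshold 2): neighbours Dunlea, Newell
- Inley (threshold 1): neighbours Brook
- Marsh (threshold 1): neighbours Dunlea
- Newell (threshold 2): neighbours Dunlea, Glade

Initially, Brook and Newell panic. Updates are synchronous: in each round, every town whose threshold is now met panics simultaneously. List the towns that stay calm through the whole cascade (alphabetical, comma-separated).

Dunlea, Glade, Marsh

Round 1 — Brook, Newell panic (initial).
Round 2 — checking thresholds:
  Dunlea: 2 of 4 neighbours < 3, below threshold.
  Glade: 1 of 2 neighbours < 2, below threshold.
  Inley: 1 of 1 neighbours ≥ 1, panics.
Round 3 — no new panics; cascade stops.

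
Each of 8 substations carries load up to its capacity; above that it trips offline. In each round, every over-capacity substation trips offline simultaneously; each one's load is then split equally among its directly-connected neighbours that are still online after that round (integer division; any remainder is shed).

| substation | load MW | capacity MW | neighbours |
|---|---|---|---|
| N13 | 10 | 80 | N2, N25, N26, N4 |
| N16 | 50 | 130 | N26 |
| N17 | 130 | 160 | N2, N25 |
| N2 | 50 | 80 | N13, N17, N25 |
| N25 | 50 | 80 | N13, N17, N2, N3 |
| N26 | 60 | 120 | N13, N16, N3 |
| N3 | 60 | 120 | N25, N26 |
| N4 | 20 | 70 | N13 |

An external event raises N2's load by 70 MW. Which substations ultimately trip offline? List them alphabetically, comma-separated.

N13, N17, N2, N25

Round 1 — N2 at 120 > 80. N2 trips offline.
  N2 sheds 120 MW to N13, N17, N25: 40 each.
    N13: 10+40 = 50 ≤ 80
    N17: 130+40 = 170 > 160
    N25: 50+40 = 90 > 80
Round 2 — N17, N25 trip offline.
  N17 sheds 170 MW: no online neighbours, lost.
  N25 sheds 90 MW to N13, N3: 45 each.
    N13: 50+45 = 95 > 80
    N3: 60+45 = 105 ≤ 120
Round 3 — N13 trips offline.
  N13 sheds 95 MW to N26, N4: 47 each (1 lost).
    N26: 60+47 = 107 ≤ 120
    N4: 20+47 = 67 ≤ 70
No further trips.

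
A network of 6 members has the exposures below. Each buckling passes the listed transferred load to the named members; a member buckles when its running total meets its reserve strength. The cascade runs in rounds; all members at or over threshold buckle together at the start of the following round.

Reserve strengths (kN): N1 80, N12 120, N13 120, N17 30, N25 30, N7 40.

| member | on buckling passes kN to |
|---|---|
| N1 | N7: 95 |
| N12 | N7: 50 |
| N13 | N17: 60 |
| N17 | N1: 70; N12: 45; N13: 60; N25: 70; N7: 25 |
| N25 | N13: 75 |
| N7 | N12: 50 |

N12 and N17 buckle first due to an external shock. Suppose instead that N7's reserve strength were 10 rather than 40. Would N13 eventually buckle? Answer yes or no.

With N7's reserve strength at 10:
Round 1 — N12, N17 buckle (initial).
  N1: +70 → 70 < 80
  N13: +60 → 60 < 120
  N25: +70 → 70 ≥ 30
  N7: +50+25 → 75 ≥ 10
Round 2 — N25, N7 buckle.
  N13: +75 → 135 ≥ 120
Round 3 — N13 buckles.
No further bucklings.

yes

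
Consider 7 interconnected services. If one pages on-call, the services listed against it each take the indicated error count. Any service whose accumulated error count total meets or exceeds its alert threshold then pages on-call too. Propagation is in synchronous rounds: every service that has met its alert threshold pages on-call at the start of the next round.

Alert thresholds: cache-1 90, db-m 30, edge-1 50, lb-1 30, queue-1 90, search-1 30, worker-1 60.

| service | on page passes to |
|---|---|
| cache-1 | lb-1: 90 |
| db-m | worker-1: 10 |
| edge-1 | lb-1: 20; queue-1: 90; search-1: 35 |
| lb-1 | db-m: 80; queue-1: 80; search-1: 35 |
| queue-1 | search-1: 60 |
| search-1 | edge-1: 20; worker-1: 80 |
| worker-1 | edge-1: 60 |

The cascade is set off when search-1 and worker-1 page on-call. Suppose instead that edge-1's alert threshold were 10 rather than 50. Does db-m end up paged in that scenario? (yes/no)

With edge-1's alert threshold at 10:
Round 1 — search-1, worker-1 page on-call (initial).
  edge-1: +20+60 → 80 ≥ 10
Round 2 — edge-1 pages on-call.
  lb-1: +20 → 20 < 30
  queue-1: +90 → 90 ≥ 90
Round 3 — queue-1 pages on-call.
No further pages.

no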